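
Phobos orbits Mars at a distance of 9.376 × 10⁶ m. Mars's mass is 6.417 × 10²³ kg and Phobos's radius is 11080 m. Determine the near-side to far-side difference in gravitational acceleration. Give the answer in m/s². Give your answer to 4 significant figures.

Δa = 4GMr/d³
   = 4 × (6.674 × 10⁻¹¹) × (6.417 × 10²³) × (11080) / (9.376 × 10⁶)³
   = 2.303 × 10⁻³ m/s²

2.303 × 10⁻³ m/s²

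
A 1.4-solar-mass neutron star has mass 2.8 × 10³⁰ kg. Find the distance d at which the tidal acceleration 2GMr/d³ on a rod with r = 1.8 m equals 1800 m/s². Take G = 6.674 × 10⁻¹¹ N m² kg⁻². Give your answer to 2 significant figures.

7.2 × 10⁵ m

2GMr/d³ = a_tidal  ⇒  d = (2GMr / a_tidal)^(1/3)
d = (2 × 6.674×10⁻¹¹ × (2.8 × 10³⁰) × (1.8) / (1800))^(1/3)
  = 7.2 × 10⁵ m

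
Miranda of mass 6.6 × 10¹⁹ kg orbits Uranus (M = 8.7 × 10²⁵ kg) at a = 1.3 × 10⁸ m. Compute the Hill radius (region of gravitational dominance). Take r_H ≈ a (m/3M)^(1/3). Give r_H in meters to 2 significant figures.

r_H ≈ a (m/3M)^(1/3)
    = (1.3 × 10⁸) × (6.6 × 10¹⁹ / (3 × 8.7 × 10²⁵))^(1/3)
    = 8.2 × 10⁵ m

8.2 × 10⁵ m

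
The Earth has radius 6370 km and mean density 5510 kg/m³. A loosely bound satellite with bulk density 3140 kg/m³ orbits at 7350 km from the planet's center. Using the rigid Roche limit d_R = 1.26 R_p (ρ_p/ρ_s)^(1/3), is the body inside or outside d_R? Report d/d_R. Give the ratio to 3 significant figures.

inside; d/d_R ≈ 0.759

d_R = 1.26 × (6370 km) × (5510/3140)^(1/3) = 9681 km
d/d_R = (7350) / (9681) = 0.759
Since d/d_R < 1, the body is inside the Roche limit.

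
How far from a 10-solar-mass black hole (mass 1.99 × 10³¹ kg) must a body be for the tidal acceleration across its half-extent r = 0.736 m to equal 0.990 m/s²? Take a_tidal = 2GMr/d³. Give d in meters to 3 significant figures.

2GMr/d³ = a_tidal  ⇒  d = (2GMr / a_tidal)^(1/3)
d = (2 × 6.674×10⁻¹¹ × (1.99 × 10³¹) × (0.736) / (0.990))^(1/3)
  = 1.25 × 10⁷ m

1.25 × 10⁷ m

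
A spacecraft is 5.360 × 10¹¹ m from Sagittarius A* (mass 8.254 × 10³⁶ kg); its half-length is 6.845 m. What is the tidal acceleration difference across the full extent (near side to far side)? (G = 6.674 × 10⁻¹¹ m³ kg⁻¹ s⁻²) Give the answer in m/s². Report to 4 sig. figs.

9.795 × 10⁻⁸ m/s²

The field gradient is 2GM/d³; across the full diameter 2r the difference is 4GMr/d³.
Δg = 4GMr/d³
   = 4 × (6.674 × 10⁻¹¹) × (8.254 × 10³⁶) × (6.845) / (5.360 × 10¹¹)³
   = 9.795 × 10⁻⁸ m/s²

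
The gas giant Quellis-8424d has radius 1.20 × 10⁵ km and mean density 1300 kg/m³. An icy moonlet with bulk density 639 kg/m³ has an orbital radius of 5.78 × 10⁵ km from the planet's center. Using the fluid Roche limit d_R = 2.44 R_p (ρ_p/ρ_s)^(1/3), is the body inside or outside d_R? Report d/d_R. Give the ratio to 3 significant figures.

d_R = 2.44 × (1.20 × 10⁵ km) × (1300/639)^(1/3) = 3.710 × 10⁵ km
d/d_R = (5.78 × 10⁵) / (3.710 × 10⁵) = 1.56
Since d/d_R > 1, the body is outside the Roche limit.

outside; d/d_R ≈ 1.56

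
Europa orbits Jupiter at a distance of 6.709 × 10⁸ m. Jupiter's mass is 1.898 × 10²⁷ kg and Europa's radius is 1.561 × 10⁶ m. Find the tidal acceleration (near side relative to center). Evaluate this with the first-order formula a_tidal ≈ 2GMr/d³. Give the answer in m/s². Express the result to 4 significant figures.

1.310 × 10⁻³ m/s²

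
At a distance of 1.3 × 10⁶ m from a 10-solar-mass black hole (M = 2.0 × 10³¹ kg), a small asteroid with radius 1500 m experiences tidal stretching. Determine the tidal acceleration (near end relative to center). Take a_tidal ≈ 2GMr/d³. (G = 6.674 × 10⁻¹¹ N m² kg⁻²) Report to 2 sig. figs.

Δg = 2GMr/d³
   = 2 × (6.674 × 10⁻¹¹) × (2.0 × 10³¹) × (1500) / (1.3 × 10⁶)³
   = 1.8 × 10⁶ m/s²

1.8 × 10⁶ m/s²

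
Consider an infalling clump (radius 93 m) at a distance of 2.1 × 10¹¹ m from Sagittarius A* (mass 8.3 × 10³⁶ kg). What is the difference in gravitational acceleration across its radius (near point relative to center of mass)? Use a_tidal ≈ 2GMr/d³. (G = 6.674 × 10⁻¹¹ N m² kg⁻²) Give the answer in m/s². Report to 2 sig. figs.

1.1 × 10⁻⁵ m/s²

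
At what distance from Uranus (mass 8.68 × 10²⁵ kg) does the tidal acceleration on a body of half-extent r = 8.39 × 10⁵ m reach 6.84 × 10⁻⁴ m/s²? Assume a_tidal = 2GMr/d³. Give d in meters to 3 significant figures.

2GMr/d³ = a_tidal  ⇒  d = (2GMr / a_tidal)^(1/3)
d = (2 × 6.674×10⁻¹¹ × (8.68 × 10²⁵) × (8.39 × 10⁵) / (6.84 × 10⁻⁴))^(1/3)
  = 2.42 × 10⁸ m

2.42 × 10⁸ m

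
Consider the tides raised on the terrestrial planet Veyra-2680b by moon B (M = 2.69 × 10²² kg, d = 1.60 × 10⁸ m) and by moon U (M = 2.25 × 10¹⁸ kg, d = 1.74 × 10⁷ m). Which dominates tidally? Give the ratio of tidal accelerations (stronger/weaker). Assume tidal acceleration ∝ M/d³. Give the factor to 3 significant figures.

Moon B, by a factor of ≈ 15.4

Tidal stretch scales as M/d³; compute that for each body.
Moon B: (2.69 × 10²²) / (1.60 × 10⁸)³ = 6.567 × 10⁻³
Moon U: (2.25 × 10¹⁸) / (1.74 × 10⁷)³ = 4.271 × 10⁻⁴
Ratio (larger/smaller) = 15.4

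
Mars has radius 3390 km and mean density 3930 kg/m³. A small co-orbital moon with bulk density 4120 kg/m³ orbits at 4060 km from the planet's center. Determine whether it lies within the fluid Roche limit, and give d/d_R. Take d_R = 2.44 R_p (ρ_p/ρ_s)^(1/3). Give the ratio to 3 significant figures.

inside; d/d_R ≈ 0.499

d_R = 2.44 × (3390 km) × (3930/4120)^(1/3) = 8142 km
d/d_R = (4060) / (8142) = 0.499
Since d/d_R < 1, the body is inside the Roche limit.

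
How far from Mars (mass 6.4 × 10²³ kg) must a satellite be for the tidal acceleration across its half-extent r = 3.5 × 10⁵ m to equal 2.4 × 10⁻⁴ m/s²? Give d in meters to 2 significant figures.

2GMr/d³ = a_tidal  ⇒  d = (2GMr / a_tidal)^(1/3)
d = (2 × 6.674×10⁻¹¹ × (6.4 × 10²³) × (3.5 × 10⁵) / (2.4 × 10⁻⁴))^(1/3)
  = 5.0 × 10⁷ m

5.0 × 10⁷ m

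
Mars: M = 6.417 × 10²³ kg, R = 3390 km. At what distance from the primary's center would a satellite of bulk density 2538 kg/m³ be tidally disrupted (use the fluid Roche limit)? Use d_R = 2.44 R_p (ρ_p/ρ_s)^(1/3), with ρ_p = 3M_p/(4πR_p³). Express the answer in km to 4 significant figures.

ρ_p = 3M_p/(4πR_p³) = 3 × (6.417 × 10²³) / (4π × (3.390 × 10⁶ m)³) = 3932 kg/m³
d_R = 2.44 × 3390 km × (3932/2538)^(1/3)
    = 9571 km

9571 km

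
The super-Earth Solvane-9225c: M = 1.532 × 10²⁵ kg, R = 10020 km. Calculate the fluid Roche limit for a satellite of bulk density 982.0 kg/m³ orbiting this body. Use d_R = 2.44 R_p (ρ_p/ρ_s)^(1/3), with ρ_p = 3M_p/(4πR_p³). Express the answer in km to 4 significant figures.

ρ_p = 3M_p/(4πR_p³) = 3 × (1.532 × 10²⁵) / (4π × (1.002 × 10⁷ m)³) = 3636 kg/m³
d_R = 2.44 × 10020 km × (3636/982.0)^(1/3)
    = 37820 km

37820 km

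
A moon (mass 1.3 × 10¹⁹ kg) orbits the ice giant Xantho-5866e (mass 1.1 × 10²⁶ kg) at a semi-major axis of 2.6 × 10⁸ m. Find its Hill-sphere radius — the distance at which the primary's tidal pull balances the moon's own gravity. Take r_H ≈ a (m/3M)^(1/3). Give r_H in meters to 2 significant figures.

r_H ≈ a (m/3M)^(1/3)
    = (2.6 × 10⁸) × (1.3 × 10¹⁹ / (3 × 1.1 × 10²⁶))^(1/3)
    = 8.8 × 10⁵ m

8.8 × 10⁵ m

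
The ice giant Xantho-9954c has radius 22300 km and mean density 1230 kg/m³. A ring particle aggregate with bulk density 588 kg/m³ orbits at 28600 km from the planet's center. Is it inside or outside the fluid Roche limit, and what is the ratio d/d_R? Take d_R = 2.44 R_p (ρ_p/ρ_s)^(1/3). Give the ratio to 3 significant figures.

d_R = 2.44 × (22300 km) × (1230/588)^(1/3) = 69590 km
d/d_R = (28600) / (69590) = 0.411
Since d/d_R < 1, the body is inside the Roche limit.

inside; d/d_R ≈ 0.411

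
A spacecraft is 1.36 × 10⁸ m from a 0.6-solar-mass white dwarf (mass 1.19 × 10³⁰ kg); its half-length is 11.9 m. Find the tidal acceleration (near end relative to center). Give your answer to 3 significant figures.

7.51 × 10⁻⁴ m/s²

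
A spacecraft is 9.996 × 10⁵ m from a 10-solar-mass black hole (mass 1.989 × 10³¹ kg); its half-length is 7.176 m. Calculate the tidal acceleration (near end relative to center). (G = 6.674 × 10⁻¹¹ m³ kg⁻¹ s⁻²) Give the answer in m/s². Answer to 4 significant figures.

a_tidal = 2GMr/d³
        = 2 × (6.674 × 10⁻¹¹) × (1.989 × 10³¹) × (7.176) / (9.996 × 10⁵)³
        = 1.907 × 10⁴ m/s²

1.907 × 10⁴ m/s²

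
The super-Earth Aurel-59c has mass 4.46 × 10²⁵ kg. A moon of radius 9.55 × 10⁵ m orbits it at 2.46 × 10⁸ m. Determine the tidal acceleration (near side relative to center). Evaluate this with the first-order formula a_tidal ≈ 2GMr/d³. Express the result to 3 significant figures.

3.82 × 10⁻⁴ m/s²

a_tidal = 2GMr/d³
        = 2 × (6.674 × 10⁻¹¹) × (4.46 × 10²⁵) × (9.55 × 10⁵) / (2.46 × 10⁸)³
        = 3.82 × 10⁻⁴ m/s²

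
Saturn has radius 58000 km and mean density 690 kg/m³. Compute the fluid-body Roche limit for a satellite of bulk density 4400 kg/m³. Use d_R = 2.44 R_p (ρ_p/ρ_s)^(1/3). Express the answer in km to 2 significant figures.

d_R = 2.44 × 58000 km × (690/4400)^(1/3)
    = 76000 km

76000 km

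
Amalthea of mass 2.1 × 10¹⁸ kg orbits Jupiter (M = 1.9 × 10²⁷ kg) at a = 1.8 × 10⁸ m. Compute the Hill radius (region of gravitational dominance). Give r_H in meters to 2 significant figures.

1.3 × 10⁵ m

r_H ≈ a (m/3M)^(1/3)
    = (1.8 × 10⁸) × (2.1 × 10¹⁸ / (3 × 1.9 × 10²⁷))^(1/3)
    = 1.3 × 10⁵ m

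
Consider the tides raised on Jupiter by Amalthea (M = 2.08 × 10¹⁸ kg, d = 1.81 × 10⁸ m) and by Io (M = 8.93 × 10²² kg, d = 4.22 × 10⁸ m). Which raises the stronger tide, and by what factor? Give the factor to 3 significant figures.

Tidal stretch scales as M/d³; compute that for each body.
Amalthea: (2.08 × 10¹⁸) / (1.81 × 10⁸)³ = 3.508 × 10⁻⁷
Io: (8.93 × 10²²) / (4.22 × 10⁸)³ = 1.188 × 10⁻³
Ratio (larger/smaller) = 3390

Io, by a factor of ≈ 3390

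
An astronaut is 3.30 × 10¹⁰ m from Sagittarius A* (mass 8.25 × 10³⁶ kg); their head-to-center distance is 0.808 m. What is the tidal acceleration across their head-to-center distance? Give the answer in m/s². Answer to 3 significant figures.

2.48 × 10⁻⁵ m/s²

Differencing GM/(d−r)² and GM/d² to first order in r/d gives 2GMr/d³.
Δa = 2GMr/d³
   = 2 × (6.674 × 10⁻¹¹) × (8.25 × 10³⁶) × (0.808) / (3.30 × 10¹⁰)³
   = 2.48 × 10⁻⁵ m/s²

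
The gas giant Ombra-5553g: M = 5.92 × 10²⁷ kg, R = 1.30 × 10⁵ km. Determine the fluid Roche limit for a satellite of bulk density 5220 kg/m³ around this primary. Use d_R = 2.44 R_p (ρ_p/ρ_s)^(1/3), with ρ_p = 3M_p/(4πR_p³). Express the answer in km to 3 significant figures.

ρ_p = 3M_p/(4πR_p³) = 3 × (5.92 × 10²⁷) / (4π × (1.30 × 10⁸ m)³) = 643 kg/m³
d_R = 2.44 × 1.30 × 10⁵ km × (643/5220)^(1/3)
    = 1.58 × 10⁵ km

1.58 × 10⁵ km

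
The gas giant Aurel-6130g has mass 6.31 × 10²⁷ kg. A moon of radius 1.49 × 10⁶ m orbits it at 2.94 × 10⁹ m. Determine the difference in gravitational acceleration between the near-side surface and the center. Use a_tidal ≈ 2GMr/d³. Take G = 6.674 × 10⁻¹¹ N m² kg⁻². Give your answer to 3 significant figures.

Δg = 2GMr/d³
   = 2 × (6.674 × 10⁻¹¹) × (6.31 × 10²⁷) × (1.49 × 10⁶) / (2.94 × 10⁹)³
   = 4.94 × 10⁻⁵ m/s²

4.94 × 10⁻⁵ m/s²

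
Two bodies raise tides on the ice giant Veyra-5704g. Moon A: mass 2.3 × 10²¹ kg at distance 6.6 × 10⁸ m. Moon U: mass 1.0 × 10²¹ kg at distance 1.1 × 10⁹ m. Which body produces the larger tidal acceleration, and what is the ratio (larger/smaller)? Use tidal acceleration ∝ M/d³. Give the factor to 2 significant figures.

Compare M/d³ for the two perturbers:
Moon A: (2.3 × 10²¹) / (6.6 × 10⁸)³ = 8.000 × 10⁻⁶
Moon U: (1.0 × 10²¹) / (1.1 × 10⁹)³ = 7.513 × 10⁻⁷
Ratio (larger/smaller) = 11

Moon A, by a factor of ≈ 11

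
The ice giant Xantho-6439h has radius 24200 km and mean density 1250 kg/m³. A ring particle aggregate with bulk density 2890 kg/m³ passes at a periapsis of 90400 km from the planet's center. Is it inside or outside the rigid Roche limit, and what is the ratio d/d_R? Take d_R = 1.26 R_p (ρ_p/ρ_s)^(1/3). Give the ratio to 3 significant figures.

d_R = 1.26 × (24200 km) × (1250/2890)^(1/3) = 23060 km
d/d_R = (90400) / (23060) = 3.92
Since d/d_R > 1, the body is outside the Roche limit.

outside; d/d_R ≈ 3.92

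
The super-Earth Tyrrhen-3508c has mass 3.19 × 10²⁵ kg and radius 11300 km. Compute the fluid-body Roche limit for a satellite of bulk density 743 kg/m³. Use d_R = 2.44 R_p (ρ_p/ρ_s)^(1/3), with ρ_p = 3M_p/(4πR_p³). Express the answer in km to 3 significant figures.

53000 km

ρ_p = 3M_p/(4πR_p³) = 3 × (3.19 × 10²⁵) / (4π × (1.13 × 10⁷ m)³) = 5280 kg/m³
d_R = 2.44 × 11300 km × (5280/743)^(1/3)
    = 53000 km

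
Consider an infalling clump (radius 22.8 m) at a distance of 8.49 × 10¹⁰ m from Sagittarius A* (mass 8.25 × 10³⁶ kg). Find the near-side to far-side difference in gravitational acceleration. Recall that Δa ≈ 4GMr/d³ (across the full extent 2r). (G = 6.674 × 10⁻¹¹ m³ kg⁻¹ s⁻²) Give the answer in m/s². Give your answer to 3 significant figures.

8.21 × 10⁻⁵ m/s²

Δa = 4GMr/d³
   = 4 × (6.674 × 10⁻¹¹) × (8.25 × 10³⁶) × (22.8) / (8.49 × 10¹⁰)³
   = 8.21 × 10⁻⁵ m/s²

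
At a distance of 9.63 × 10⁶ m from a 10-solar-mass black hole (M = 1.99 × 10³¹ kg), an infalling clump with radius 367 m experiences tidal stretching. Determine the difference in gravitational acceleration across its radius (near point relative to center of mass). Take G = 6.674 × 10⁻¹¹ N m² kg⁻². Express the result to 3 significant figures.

1.09 × 10³ m/s²

Since r ≪ d, expand the inverse-square field across one radius to get the leading 2GMr/d³ term.
Δg = 2GMr/d³
   = 2 × (6.674 × 10⁻¹¹) × (1.99 × 10³¹) × (367) / (9.63 × 10⁶)³
   = 1.09 × 10³ m/s²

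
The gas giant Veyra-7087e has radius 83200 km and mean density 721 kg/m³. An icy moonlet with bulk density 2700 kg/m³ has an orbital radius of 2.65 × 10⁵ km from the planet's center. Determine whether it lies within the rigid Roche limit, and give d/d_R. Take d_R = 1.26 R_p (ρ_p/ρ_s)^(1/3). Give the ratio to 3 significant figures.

outside; d/d_R ≈ 3.93

d_R = 1.26 × (83200 km) × (721/2700)^(1/3) = 67510 km
d/d_R = (2.65 × 10⁵) / (67510) = 3.93
Since d/d_R > 1, the body is outside the Roche limit.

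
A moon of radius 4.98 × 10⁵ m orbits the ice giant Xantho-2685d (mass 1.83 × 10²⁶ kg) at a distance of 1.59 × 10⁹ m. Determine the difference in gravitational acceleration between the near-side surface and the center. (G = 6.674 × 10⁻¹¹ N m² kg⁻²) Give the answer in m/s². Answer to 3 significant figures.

3.03 × 10⁻⁶ m/s²

Δg = 2GMr/d³
   = 2 × (6.674 × 10⁻¹¹) × (1.83 × 10²⁶) × (4.98 × 10⁵) / (1.59 × 10⁹)³
   = 3.03 × 10⁻⁶ m/s²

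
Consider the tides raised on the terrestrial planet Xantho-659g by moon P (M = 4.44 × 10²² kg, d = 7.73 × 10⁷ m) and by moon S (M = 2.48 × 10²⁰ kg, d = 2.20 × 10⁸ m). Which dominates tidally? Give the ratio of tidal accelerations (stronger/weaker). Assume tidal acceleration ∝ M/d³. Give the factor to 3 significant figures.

Moon P, by a factor of ≈ 4130

The tide-raising term goes as M/d³ (the gradient of a 1/d² field).
Moon P: (4.44 × 10²²) / (7.73 × 10⁷)³ = 9.613 × 10⁻²
Moon S: (2.48 × 10²⁰) / (2.20 × 10⁸)³ = 2.329 × 10⁻⁵
Ratio (larger/smaller) = 4130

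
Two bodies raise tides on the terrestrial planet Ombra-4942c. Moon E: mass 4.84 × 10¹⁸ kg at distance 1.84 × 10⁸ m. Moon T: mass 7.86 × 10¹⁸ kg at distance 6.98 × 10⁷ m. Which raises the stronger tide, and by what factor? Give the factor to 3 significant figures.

Moon T, by a factor of ≈ 29.7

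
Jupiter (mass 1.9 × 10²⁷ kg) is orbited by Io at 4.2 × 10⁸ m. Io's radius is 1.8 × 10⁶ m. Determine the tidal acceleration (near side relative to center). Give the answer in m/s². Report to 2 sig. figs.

a_tidal = 2GMr/d³
        = 2 × (6.674 × 10⁻¹¹) × (1.9 × 10²⁷) × (1.8 × 10⁶) / (4.2 × 10⁸)³
        = 6.2 × 10⁻³ m/s²

6.2 × 10⁻³ m/s²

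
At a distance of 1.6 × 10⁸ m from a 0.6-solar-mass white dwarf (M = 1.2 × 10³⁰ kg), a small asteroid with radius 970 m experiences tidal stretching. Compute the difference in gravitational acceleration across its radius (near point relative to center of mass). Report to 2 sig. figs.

3.8 × 10⁻² m/s²

a_tidal = 2GMr/d³
        = 2 × (6.674 × 10⁻¹¹) × (1.2 × 10³⁰) × (970) / (1.6 × 10⁸)³
        = 3.8 × 10⁻² m/s²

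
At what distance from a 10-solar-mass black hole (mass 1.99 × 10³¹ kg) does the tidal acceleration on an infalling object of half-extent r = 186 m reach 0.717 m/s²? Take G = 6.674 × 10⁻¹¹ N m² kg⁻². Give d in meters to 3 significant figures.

2GMr/d³ = a_tidal  ⇒  d = (2GMr / a_tidal)^(1/3)
d = (2 × 6.674×10⁻¹¹ × (1.99 × 10³¹) × (186) / (0.717))^(1/3)
  = 8.83 × 10⁷ m

8.83 × 10⁷ m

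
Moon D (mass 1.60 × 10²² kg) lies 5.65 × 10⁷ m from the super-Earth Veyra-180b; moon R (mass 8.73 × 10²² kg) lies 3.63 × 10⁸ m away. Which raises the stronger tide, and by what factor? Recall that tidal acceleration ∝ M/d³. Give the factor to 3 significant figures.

Moon D, by a factor of ≈ 48.6

Tidal acceleration ∝ M/d³, so compare M/d³ for each.
Moon D: (1.60 × 10²²) / (5.65 × 10⁷)³ = 8.871 × 10⁻²
Moon R: (8.73 × 10²²) / (3.63 × 10⁸)³ = 1.825 × 10⁻³
Ratio (larger/smaller) = 48.6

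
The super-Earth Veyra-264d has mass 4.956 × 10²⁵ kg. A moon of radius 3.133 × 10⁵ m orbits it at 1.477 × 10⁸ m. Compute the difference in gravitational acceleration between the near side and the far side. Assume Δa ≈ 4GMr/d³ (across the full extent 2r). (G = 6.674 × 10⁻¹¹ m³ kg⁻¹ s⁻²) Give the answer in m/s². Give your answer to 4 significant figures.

The field gradient is 2GM/d³; across the full diameter 2r the difference is 4GMr/d³.
Δa = 4GMr/d³
   = 4 × (6.674 × 10⁻¹¹) × (4.956 × 10²⁵) × (3.133 × 10⁵) / (1.477 × 10⁸)³
   = 1.286 × 10⁻³ m/s²

1.286 × 10⁻³ m/s²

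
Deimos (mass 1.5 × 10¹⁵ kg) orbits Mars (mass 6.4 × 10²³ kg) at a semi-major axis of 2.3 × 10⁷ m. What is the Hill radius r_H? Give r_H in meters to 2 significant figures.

r_H ≈ a (m/3M)^(1/3)
    = (2.3 × 10⁷) × (1.5 × 10¹⁵ / (3 × 6.4 × 10²³))^(1/3)
    = 2.1 × 10⁴ m

2.1 × 10⁴ m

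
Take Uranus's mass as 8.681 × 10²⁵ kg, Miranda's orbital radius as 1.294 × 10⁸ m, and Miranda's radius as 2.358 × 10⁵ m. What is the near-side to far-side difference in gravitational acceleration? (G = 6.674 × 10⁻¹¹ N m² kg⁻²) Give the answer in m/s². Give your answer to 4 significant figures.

Differencing GM/(d−r)² and GM/(d+r)² to first order in r/d gives 4GMr/d³.
Δg = 4GMr/d³
   = 4 × (6.674 × 10⁻¹¹) × (8.681 × 10²⁵) × (2.358 × 10⁵) / (1.294 × 10⁸)³
   = 2.522 × 10⁻³ m/s²

2.522 × 10⁻³ m/s²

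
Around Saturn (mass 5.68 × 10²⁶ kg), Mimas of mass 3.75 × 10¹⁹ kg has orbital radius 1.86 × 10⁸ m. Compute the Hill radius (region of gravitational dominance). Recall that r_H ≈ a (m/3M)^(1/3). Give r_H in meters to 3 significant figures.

5.21 × 10⁵ m

r_H ≈ a (m/3M)^(1/3)
    = (1.86 × 10⁸) × (3.75 × 10¹⁹ / (3 × 5.68 × 10²⁶))^(1/3)
    = 5.21 × 10⁵ m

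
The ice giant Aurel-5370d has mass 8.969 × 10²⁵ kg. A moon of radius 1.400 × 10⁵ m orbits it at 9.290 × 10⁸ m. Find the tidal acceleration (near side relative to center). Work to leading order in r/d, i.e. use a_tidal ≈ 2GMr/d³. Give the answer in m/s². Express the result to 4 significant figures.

Δa = 2GMr/d³
   = 2 × (6.674 × 10⁻¹¹) × (8.969 × 10²⁵) × (1.400 × 10⁵) / (9.290 × 10⁸)³
   = 2.090 × 10⁻⁶ m/s²

2.090 × 10⁻⁶ m/s²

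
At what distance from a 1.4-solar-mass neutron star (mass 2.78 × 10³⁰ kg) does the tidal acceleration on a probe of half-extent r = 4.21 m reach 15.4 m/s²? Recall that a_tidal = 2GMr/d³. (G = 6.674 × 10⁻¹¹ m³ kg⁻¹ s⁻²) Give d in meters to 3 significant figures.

2GMr/d³ = a_tidal  ⇒  d = (2GMr / a_tidal)^(1/3)
d = (2 × 6.674×10⁻¹¹ × (2.78 × 10³⁰) × (4.21) / (15.4))^(1/3)
  = 4.66 × 10⁶ m

4.66 × 10⁶ m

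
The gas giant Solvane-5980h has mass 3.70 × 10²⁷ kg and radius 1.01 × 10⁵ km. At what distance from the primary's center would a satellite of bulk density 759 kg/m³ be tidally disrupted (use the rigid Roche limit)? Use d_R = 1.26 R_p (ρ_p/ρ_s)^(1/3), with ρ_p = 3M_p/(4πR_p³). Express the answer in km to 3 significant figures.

1.33 × 10⁵ km

ρ_p = 3M_p/(4πR_p³) = 3 × (3.70 × 10²⁷) / (4π × (1.01 × 10⁸ m)³) = 857 kg/m³
d_R = 1.26 × 1.01 × 10⁵ km × (857/759)^(1/3)
    = 1.33 × 10⁵ km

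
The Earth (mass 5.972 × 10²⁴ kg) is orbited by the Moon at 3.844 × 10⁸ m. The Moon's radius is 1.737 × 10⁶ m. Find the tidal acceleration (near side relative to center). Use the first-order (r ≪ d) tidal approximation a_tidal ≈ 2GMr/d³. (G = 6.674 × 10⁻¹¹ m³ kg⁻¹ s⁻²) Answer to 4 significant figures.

Differencing GM/(d−r)² and GM/d² to first order in r/d gives 2GMr/d³.
Δg = 2GMr/d³
   = 2 × (6.674 × 10⁻¹¹) × (5.972 × 10²⁴) × (1.737 × 10⁶) / (3.844 × 10⁸)³
   = 2.438 × 10⁻⁵ m/s²

2.438 × 10⁻⁵ m/s²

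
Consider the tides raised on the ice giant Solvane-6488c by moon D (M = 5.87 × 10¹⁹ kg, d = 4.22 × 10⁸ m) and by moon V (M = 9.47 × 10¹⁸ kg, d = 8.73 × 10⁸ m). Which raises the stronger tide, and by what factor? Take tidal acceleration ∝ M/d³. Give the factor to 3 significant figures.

Tidal acceleration ∝ M/d³, so compare M/d³ for each.
Moon D: (5.87 × 10¹⁹) / (4.22 × 10⁸)³ = 7.811 × 10⁻⁷
Moon V: (9.47 × 10¹⁸) / (8.73 × 10⁸)³ = 1.423 × 10⁻⁸
Ratio (larger/smaller) = 54.9

Moon D, by a factor of ≈ 54.9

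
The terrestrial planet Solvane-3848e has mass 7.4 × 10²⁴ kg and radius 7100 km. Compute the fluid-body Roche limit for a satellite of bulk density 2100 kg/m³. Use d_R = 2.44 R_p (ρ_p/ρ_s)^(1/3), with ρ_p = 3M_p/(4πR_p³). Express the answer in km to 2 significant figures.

23000 km

ρ_p = 3M_p/(4πR_p³) = 3 × (7.4 × 10²⁴) / (4π × (7.1 × 10⁶ m)³) = 4900 kg/m³
d_R = 2.44 × 7100 km × (4900/2100)^(1/3)
    = 23000 km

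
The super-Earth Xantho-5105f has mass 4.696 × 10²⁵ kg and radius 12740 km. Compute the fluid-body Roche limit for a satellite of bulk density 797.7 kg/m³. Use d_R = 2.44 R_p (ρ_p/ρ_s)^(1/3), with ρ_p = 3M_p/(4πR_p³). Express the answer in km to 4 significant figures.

58880 km

ρ_p = 3M_p/(4πR_p³) = 3 × (4.696 × 10²⁵) / (4π × (1.274 × 10⁷ m)³) = 5422 kg/m³
d_R = 2.44 × 12740 km × (5422/797.7)^(1/3)
    = 58880 km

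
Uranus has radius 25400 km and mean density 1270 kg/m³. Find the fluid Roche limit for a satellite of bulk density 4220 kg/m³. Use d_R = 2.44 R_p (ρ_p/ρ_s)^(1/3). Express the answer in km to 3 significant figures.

d_R = 2.44 × 25400 km × (1270/4220)^(1/3)
    = 41500 km

41500 km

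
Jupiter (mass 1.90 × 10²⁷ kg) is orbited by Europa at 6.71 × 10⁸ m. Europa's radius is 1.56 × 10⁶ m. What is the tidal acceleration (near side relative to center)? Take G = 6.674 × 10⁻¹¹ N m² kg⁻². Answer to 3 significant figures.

1.31 × 10⁻³ m/s²

Δg = 2GMr/d³
   = 2 × (6.674 × 10⁻¹¹) × (1.90 × 10²⁷) × (1.56 × 10⁶) / (6.71 × 10⁸)³
   = 1.31 × 10⁻³ m/s²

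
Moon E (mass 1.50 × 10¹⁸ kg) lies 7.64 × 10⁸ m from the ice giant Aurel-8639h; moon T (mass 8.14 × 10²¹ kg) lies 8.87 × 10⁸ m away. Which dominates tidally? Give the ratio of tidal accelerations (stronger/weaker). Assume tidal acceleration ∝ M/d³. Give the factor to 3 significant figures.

Moon T, by a factor of ≈ 3470

Tidal stretch scales as M/d³; compute that for each body.
Moon E: (1.50 × 10¹⁸) / (7.64 × 10⁸)³ = 3.364 × 10⁻⁹
Moon T: (8.14 × 10²¹) / (8.87 × 10⁸)³ = 1.166 × 10⁻⁵
Ratio (larger/smaller) = 3470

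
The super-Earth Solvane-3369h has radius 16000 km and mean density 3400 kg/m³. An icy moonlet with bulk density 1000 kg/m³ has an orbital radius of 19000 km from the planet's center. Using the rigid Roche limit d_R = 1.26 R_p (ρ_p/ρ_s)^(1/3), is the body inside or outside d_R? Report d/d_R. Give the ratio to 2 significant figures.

inside; d/d_R ≈ 0.63

d_R = 1.26 × (16000 km) × (3400/1000)^(1/3) = 30310 km
d/d_R = (19000) / (30310) = 0.63
Since d/d_R < 1, the body is inside the Roche limit.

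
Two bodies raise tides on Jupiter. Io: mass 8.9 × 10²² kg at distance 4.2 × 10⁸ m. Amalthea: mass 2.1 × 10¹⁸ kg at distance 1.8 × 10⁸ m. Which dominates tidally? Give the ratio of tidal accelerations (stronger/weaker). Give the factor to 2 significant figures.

Io, by a factor of ≈ 3300

Compare M/d³ for the two perturbers:
Io: (8.9 × 10²²) / (4.2 × 10⁸)³ = 1.201 × 10⁻³
Amalthea: (2.1 × 10¹⁸) / (1.8 × 10⁸)³ = 3.601 × 10⁻⁷
Ratio (larger/smaller) = 3300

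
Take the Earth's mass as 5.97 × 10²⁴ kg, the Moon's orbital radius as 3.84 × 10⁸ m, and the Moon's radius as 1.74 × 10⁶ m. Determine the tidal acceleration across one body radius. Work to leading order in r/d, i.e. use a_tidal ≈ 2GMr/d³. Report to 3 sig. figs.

2.45 × 10⁻⁵ m/s²

Since r ≪ d, expand the inverse-square field across one radius to get the leading 2GMr/d³ term.
Δa = 2GMr/d³
   = 2 × (6.674 × 10⁻¹¹) × (5.97 × 10²⁴) × (1.74 × 10⁶) / (3.84 × 10⁸)³
   = 2.45 × 10⁻⁵ m/s²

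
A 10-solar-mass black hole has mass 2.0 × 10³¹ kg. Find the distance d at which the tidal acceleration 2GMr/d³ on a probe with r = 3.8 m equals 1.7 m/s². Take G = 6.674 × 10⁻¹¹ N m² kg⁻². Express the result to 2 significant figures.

1.8 × 10⁷ m

2GMr/d³ = a_tidal  ⇒  d = (2GMr / a_tidal)^(1/3)
d = (2 × 6.674×10⁻¹¹ × (2.0 × 10³¹) × (3.8) / (1.7))^(1/3)
  = 1.8 × 10⁷ m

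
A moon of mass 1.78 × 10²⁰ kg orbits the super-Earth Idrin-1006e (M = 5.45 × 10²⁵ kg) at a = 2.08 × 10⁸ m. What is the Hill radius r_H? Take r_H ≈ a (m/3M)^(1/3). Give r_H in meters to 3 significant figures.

2.14 × 10⁶ m

r_H ≈ a (m/3M)^(1/3)
    = (2.08 × 10⁸) × (1.78 × 10²⁰ / (3 × 5.45 × 10²⁵))^(1/3)
    = 2.14 × 10⁶ m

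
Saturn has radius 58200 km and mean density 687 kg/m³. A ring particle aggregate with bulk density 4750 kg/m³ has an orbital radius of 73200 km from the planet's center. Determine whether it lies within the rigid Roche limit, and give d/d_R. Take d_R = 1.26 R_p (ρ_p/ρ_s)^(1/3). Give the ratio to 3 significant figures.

d_R = 1.26 × (58200 km) × (687/4750)^(1/3) = 38490 km
d/d_R = (73200) / (38490) = 1.90
Since d/d_R > 1, the body is outside the Roche limit.

outside; d/d_R ≈ 1.90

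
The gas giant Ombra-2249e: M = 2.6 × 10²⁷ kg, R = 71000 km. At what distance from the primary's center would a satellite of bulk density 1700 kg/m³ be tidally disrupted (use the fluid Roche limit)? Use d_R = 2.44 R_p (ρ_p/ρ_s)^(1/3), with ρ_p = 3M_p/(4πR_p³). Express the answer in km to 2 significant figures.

1.7 × 10⁵ km

ρ_p = 3M_p/(4πR_p³) = 3 × (2.6 × 10²⁷) / (4π × (7.1 × 10⁷ m)³) = 1700 kg/m³
d_R = 2.44 × 71000 km × (1700/1700)^(1/3)
    = 1.7 × 10⁵ km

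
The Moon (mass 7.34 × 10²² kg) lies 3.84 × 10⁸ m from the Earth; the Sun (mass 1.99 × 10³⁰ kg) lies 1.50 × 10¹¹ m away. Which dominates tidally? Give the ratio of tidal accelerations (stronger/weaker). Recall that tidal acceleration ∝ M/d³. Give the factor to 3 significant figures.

The Moon, by a factor of ≈ 2.20

Compare M/d³ for the two perturbers:
The Moon: (7.34 × 10²²) / (3.84 × 10⁸)³ = 1.296 × 10⁻³
The Sun: (1.99 × 10³⁰) / (1.50 × 10¹¹)³ = 5.896 × 10⁻⁴
Ratio (larger/smaller) = 2.20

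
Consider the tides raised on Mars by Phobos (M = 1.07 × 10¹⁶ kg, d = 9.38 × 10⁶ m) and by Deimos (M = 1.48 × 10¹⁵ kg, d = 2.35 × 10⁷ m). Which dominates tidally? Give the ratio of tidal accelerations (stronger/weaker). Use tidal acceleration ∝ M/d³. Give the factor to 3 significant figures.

The tide-raising term goes as M/d³ (the gradient of a 1/d² field).
Phobos: (1.07 × 10¹⁶) / (9.38 × 10⁶)³ = 1.297 × 10⁻⁵
Deimos: (1.48 × 10¹⁵) / (2.35 × 10⁷)³ = 1.140 × 10⁻⁷
Ratio (larger/smaller) = 114

Phobos, by a factor of ≈ 114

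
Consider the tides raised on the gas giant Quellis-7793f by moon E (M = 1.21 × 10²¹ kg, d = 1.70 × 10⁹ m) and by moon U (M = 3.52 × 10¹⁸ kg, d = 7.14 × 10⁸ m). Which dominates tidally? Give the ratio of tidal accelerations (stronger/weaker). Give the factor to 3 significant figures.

Moon E, by a factor of ≈ 25.5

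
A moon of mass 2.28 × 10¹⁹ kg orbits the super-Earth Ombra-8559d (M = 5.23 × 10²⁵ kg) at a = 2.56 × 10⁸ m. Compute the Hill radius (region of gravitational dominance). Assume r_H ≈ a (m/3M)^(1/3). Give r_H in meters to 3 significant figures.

r_H ≈ a (m/3M)^(1/3)
    = (2.56 × 10⁸) × (2.28 × 10¹⁹ / (3 × 5.23 × 10²⁵))^(1/3)
    = 1.35 × 10⁶ m

1.35 × 10⁶ m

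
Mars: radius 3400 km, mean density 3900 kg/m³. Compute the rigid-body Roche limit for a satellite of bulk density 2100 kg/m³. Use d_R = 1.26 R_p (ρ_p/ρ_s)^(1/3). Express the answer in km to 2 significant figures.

d_R = 1.26 × 3400 km × (3900/2100)^(1/3)
    = 5300 km

5300 km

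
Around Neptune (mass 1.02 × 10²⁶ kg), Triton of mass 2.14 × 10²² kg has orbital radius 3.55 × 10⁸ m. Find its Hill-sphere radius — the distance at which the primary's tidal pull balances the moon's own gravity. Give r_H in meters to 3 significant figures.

r_H ≈ a (m/3M)^(1/3)
    = (3.55 × 10⁸) × (2.14 × 10²² / (3 × 1.02 × 10²⁶))^(1/3)
    = 1.46 × 10⁷ m

1.46 × 10⁷ m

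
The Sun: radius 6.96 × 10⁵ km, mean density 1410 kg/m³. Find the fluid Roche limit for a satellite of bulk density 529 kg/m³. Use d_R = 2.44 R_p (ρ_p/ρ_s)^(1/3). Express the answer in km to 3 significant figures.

2.35 × 10⁶ km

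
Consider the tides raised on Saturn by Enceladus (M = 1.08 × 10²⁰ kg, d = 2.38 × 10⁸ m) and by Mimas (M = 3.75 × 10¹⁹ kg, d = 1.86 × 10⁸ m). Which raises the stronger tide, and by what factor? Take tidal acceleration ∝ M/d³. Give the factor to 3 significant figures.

Enceladus, by a factor of ≈ 1.37

Tidal acceleration ∝ M/d³, so compare M/d³ for each.
Enceladus: (1.08 × 10²⁰) / (2.38 × 10⁸)³ = 8.011 × 10⁻⁶
Mimas: (3.75 × 10¹⁹) / (1.86 × 10⁸)³ = 5.828 × 10⁻⁶
Ratio (larger/smaller) = 1.37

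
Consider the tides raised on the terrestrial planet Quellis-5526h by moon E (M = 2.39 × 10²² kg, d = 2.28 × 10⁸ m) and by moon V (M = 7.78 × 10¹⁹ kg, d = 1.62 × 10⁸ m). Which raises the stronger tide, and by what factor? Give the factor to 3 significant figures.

Moon E, by a factor of ≈ 110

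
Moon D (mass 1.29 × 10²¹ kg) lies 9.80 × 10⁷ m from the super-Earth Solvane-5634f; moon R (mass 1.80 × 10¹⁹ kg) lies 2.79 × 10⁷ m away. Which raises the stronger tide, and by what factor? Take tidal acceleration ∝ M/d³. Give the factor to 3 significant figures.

Tidal stretch scales as M/d³; compute that for each body.
Moon D: (1.29 × 10²¹) / (9.80 × 10⁷)³ = 1.371 × 10⁻³
Moon R: (1.80 × 10¹⁹) / (2.79 × 10⁷)³ = 8.288 × 10⁻⁴
Ratio (larger/smaller) = 1.65

Moon D, by a factor of ≈ 1.65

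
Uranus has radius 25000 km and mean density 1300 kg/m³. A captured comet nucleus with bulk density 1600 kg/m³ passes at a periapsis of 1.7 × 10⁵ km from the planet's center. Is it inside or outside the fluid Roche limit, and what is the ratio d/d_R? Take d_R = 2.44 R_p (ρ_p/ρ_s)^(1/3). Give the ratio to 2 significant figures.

outside; d/d_R ≈ 3.0

d_R = 2.44 × (25000 km) × (1300/1600)^(1/3) = 56920 km
d/d_R = (1.7 × 10⁵) / (56920) = 3.0
Since d/d_R > 1, the body is outside the Roche limit.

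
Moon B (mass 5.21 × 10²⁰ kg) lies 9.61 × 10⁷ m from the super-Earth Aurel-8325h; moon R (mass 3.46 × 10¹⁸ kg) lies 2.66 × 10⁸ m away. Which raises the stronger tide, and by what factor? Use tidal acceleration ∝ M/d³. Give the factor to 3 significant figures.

Moon B, by a factor of ≈ 3190

Tidal acceleration ∝ M/d³, so compare M/d³ for each.
Moon B: (5.21 × 10²⁰) / (9.61 × 10⁷)³ = 5.870 × 10⁻⁴
Moon R: (3.46 × 10¹⁸) / (2.66 × 10⁸)³ = 1.838 × 10⁻⁷
Ratio (larger/smaller) = 3190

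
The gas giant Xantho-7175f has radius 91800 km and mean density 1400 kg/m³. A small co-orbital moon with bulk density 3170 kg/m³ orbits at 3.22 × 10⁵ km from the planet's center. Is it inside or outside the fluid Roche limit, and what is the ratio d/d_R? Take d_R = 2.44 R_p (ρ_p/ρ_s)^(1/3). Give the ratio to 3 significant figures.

d_R = 2.44 × (91800 km) × (1400/3170)^(1/3) = 1.706 × 10⁵ km
d/d_R = (3.22 × 10⁵) / (1.706 × 10⁵) = 1.89
Since d/d_R > 1, the body is outside the Roche limit.

outside; d/d_R ≈ 1.89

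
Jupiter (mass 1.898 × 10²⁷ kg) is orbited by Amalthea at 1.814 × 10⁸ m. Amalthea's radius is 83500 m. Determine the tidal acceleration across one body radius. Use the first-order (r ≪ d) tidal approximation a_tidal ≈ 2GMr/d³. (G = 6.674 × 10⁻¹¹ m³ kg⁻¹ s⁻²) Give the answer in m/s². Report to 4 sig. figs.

3.544 × 10⁻³ m/s²

The tidal stretch is the gradient of GM/d² times the body's extent r, hence the 1/d³ dependence.
Δg = 2GMr/d³
   = 2 × (6.674 × 10⁻¹¹) × (1.898 × 10²⁷) × (83500) / (1.814 × 10⁸)³
   = 3.544 × 10⁻³ m/s²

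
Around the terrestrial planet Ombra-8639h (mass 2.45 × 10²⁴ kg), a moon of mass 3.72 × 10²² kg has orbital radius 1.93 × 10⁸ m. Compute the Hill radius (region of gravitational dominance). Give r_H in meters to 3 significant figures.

r_H ≈ a (m/3M)^(1/3)
    = (1.93 × 10⁸) × (3.72 × 10²² / (3 × 2.45 × 10²⁴))^(1/3)
    = 3.31 × 10⁷ m

3.31 × 10⁷ m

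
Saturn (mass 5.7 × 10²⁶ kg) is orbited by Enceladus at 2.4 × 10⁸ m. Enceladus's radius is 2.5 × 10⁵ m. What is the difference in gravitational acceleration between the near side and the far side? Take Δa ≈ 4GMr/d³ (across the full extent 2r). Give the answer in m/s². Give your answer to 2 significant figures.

2.8 × 10⁻³ m/s²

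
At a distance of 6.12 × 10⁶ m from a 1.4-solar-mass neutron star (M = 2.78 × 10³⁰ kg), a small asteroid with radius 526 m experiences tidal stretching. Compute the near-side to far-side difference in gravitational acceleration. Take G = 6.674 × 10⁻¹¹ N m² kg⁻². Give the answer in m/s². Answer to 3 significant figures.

1.70 × 10³ m/s²

a_tidal = 4GMr/d³
        = 4 × (6.674 × 10⁻¹¹) × (2.78 × 10³⁰) × (526) / (6.12 × 10⁶)³
        = 1.70 × 10³ m/s²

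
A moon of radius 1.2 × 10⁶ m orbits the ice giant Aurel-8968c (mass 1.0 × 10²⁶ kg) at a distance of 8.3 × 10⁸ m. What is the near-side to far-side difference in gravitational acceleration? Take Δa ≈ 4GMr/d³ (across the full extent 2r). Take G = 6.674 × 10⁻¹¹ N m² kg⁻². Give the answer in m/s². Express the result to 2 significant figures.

Differencing GM/(d−r)² and GM/(d+r)² to first order in r/d gives 4GMr/d³.
a_tidal = 4GMr/d³
        = 4 × (6.674 × 10⁻¹¹) × (1.0 × 10²⁶) × (1.2 × 10⁶) / (8.3 × 10⁸)³
        = 5.6 × 10⁻⁵ m/s²

5.6 × 10⁻⁵ m/s²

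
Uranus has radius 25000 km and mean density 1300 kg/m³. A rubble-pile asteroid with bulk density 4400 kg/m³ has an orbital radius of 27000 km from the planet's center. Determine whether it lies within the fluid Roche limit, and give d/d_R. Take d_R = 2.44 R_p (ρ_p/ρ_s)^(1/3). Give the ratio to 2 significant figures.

d_R = 2.44 × (25000 km) × (1300/4400)^(1/3) = 40630 km
d/d_R = (27000) / (40630) = 0.66
Since d/d_R < 1, the body is inside the Roche limit.

inside; d/d_R ≈ 0.66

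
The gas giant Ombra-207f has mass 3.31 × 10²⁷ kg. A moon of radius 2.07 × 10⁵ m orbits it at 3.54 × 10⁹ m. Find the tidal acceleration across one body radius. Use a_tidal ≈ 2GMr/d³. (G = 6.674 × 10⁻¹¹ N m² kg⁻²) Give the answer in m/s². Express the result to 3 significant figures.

a_tidal = 2GMr/d³
        = 2 × (6.674 × 10⁻¹¹) × (3.31 × 10²⁷) × (2.07 × 10⁵) / (3.54 × 10⁹)³
        = 2.06 × 10⁻⁶ m/s²

2.06 × 10⁻⁶ m/s²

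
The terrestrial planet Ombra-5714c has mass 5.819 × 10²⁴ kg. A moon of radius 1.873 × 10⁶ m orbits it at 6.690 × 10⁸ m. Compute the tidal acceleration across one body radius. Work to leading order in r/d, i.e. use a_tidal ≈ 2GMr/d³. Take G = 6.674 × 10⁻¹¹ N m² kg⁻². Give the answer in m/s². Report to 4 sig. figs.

4.859 × 10⁻⁶ m/s²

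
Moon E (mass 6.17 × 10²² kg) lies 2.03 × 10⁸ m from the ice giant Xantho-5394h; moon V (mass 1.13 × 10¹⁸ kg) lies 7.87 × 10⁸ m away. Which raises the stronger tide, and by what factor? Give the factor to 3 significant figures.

Moon E, by a factor of ≈ 3.18 × 10⁶

Tidal acceleration ∝ M/d³, so compare M/d³ for each.
Moon E: (6.17 × 10²²) / (2.03 × 10⁸)³ = 7.376 × 10⁻³
Moon V: (1.13 × 10¹⁸) / (7.87 × 10⁸)³ = 2.318 × 10⁻⁹
Ratio (larger/smaller) = 3.18 × 10⁶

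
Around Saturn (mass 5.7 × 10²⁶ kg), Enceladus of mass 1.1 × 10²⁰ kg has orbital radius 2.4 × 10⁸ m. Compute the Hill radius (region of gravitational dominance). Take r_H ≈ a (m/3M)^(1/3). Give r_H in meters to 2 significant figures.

9.6 × 10⁵ m

r_H ≈ a (m/3M)^(1/3)
    = (2.4 × 10⁸) × (1.1 × 10²⁰ / (3 × 5.7 × 10²⁶))^(1/3)
    = 9.6 × 10⁵ m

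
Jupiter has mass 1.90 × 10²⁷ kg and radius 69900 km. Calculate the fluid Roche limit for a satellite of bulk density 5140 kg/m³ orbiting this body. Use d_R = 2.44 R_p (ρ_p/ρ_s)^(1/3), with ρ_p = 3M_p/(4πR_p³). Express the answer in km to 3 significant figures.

1.09 × 10⁵ km

ρ_p = 3M_p/(4πR_p³) = 3 × (1.90 × 10²⁷) / (4π × (6.99 × 10⁷ m)³) = 1330 kg/m³
d_R = 2.44 × 69900 km × (1330/5140)^(1/3)
    = 1.09 × 10⁵ km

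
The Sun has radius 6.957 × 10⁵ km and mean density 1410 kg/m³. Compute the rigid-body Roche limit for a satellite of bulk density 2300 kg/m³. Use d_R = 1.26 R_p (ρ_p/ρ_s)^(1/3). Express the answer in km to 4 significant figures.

7.447 × 10⁵ km

d_R = 1.26 × 6.957 × 10⁵ km × (1410/2300)^(1/3)
    = 7.447 × 10⁵ km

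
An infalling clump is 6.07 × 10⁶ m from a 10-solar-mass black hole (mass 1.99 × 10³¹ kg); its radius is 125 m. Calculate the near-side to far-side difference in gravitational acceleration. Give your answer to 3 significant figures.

Δa = 4GMr/d³
   = 4 × (6.674 × 10⁻¹¹) × (1.99 × 10³¹) × (125) / (6.07 × 10⁶)³
   = 2.97 × 10³ m/s²

2.97 × 10³ m/s²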